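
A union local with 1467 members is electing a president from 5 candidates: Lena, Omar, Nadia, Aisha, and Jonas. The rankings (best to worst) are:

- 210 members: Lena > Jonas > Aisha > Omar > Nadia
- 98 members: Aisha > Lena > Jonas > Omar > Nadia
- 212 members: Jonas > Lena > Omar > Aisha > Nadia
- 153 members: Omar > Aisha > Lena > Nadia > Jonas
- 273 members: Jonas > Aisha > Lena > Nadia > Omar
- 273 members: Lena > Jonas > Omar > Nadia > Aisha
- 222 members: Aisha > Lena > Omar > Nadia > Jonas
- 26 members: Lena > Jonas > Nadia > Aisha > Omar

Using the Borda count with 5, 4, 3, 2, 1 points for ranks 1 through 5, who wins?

Lena

Lena: 210·5 + 98·4 + 212·4 + 153·3 + 273·3 + 273·5 + 222·4 + 26·5 = 5951
Omar: 210·2 + 98·2 + 212·3 + 153·5 + 273·1 + 273·3 + 222·3 + 26·1 = 3801
Nadia: 210·1 + 98·1 + 212·1 + 153·2 + 273·2 + 273·2 + 222·2 + 26·3 = 2440
Aisha: 210·3 + 98·5 + 212·2 + 153·4 + 273·4 + 273·1 + 222·5 + 26·2 = 4683
Jonas: 210·4 + 98·3 + 212·5 + 153·1 + 273·5 + 273·4 + 222·1 + 26·4 = 5130
Lena has the highest Borda score (5951).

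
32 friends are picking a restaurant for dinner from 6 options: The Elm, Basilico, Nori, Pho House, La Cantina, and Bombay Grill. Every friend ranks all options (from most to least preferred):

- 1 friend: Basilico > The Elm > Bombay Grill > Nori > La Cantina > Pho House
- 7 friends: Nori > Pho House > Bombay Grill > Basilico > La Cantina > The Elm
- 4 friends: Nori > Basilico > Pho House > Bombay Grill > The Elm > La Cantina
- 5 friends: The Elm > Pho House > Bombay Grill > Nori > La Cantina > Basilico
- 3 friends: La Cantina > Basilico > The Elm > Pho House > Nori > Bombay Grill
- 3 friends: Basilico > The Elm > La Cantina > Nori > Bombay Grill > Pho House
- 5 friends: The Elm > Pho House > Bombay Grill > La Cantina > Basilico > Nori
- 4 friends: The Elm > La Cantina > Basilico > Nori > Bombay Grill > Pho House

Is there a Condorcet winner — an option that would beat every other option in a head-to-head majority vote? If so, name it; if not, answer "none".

Checking pairwise contests:
Basilico beats The Elm 18–14.
Pho House beats Basilico 17–15.
The Elm beats Nori 21–11.
The Elm beats Pho House 21–11.
The Elm beats La Cantina 22–10.
The Elm beats Bombay Grill 21–11.
Every option loses at least one head-to-head, so there is no Condorcet winner.

none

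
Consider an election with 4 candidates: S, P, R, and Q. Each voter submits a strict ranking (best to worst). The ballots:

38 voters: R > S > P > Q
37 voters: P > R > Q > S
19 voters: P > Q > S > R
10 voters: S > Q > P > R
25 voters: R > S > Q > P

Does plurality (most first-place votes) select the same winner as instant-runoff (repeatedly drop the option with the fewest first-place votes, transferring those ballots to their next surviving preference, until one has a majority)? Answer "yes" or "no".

Plurality — first-place votes: S 10, P 56, R 63, Q 0. Winner: R.
Instant-runoff — R1 S 10, P 56, R 63, Q 0 (Q out); R2 S 10, P 56, R 63 (S out); R3 P 66, R 63 (P winner). Winner: P.
The two methods disagree.

no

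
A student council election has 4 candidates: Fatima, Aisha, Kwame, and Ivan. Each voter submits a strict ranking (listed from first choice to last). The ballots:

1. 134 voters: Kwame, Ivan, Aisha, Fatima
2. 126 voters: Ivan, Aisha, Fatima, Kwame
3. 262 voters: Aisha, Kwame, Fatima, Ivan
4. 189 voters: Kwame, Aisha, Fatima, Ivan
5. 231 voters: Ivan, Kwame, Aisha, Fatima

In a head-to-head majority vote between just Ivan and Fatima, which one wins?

Voters preferring Ivan to Fatima: 491; preferring Fatima to Ivan: 451.
Ivan wins the head-to-head.

Ivan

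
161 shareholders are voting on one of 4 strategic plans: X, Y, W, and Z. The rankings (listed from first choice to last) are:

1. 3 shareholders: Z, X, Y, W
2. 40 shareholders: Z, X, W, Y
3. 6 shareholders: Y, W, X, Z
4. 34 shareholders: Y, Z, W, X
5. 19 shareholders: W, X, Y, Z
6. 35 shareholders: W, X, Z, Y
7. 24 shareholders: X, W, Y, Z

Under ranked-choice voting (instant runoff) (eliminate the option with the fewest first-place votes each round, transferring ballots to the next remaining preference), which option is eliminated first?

X

Round 1: X 24, Y 40, W 54, Z 43. Eliminate X.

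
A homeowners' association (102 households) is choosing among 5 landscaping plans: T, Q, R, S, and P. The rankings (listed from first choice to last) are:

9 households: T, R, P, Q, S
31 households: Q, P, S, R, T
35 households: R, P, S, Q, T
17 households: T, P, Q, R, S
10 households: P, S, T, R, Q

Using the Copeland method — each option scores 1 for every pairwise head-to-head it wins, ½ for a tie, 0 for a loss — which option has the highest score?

T: loses to Q, R, S, and P → score 0.
Q: beats T and S; loses to R and P → score 2.
R: beats T, Q, and S; loses to P → score 3.
S: beats T; loses to Q, R, and P → score 1.
P: beats T, Q, R, and S → score 4.
P has the best pairwise record.

P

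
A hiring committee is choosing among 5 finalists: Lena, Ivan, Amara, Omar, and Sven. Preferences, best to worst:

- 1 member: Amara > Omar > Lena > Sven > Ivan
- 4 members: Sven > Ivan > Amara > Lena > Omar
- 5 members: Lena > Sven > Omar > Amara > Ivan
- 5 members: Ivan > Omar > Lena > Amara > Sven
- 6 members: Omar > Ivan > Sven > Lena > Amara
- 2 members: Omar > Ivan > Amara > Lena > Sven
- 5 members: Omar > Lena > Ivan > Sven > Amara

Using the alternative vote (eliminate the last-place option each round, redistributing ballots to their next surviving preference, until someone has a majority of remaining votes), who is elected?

Omar

Round 1: Lena 5, Ivan 5, Amara 1, Omar 13, Sven 4. Eliminate Amara.
Round 2: Lena 5, Ivan 5, Omar 14, Sven 4. Eliminate Sven.
Round 3: Lena 5, Ivan 9, Omar 14. Eliminate Lena.
Round 4: Ivan 9, Omar 19. Omar has a majority.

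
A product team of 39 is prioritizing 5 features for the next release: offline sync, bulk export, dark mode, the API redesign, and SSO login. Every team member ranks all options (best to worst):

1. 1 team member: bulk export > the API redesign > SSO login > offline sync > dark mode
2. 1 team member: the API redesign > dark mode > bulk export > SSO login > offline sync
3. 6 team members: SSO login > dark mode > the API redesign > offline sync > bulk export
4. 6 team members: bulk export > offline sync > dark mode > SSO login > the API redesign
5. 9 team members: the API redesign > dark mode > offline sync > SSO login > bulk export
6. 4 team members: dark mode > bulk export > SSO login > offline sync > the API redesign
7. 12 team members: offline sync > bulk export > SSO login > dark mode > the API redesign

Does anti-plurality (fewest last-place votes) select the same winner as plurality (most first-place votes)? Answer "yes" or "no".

Anti-plurality — last-place votes: offline sync 1, bulk export 15, dark mode 1, the API redesign 22, SSO login 0. Winner: SSO login.
Plurality — first-place votes: offline sync 12, bulk export 7, dark mode 4, the API redesign 10, SSO login 6. Winner: offline sync.
The two methods disagree.

no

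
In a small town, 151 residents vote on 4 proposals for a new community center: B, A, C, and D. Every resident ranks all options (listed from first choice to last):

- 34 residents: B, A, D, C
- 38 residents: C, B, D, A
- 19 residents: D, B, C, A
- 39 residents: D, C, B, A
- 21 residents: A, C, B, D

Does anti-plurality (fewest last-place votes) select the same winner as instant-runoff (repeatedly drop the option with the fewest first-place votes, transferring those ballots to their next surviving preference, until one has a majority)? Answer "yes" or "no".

no

Anti-plurality — last-place votes: B 0, A 96, C 34, D 21. Winner: B.
Instant-runoff — R1 B 34, A 21, C 38, D 58 (A out); R2 B 34, C 59, D 58 (B out); R3 C 59, D 92 (D winner). Winner: D.
The two methods disagree.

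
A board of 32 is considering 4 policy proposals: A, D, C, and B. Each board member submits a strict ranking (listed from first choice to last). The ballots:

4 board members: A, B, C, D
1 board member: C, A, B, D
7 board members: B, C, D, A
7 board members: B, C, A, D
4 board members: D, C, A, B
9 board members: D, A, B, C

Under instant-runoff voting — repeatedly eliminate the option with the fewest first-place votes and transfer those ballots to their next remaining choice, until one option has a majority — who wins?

B

Round 1: A 4, D 13, C 1, B 14. Eliminate C.
Round 2: A 5, D 13, B 14. Eliminate A.
Round 3: D 13, B 19. B has a majority.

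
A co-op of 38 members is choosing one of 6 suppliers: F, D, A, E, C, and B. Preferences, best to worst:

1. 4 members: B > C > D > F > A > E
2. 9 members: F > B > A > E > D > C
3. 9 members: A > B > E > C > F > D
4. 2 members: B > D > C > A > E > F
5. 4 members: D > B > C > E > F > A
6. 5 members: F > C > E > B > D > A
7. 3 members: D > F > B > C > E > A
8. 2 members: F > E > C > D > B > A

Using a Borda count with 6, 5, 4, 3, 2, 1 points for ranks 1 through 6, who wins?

B

F: 4·3 + 9·6 + 9·2 + 2·1 + 4·2 + 5·6 + 3·5 + 2·6 = 151
D: 4·4 + 9·2 + 9·1 + 2·5 + 4·6 + 5·2 + 3·6 + 2·3 = 111
A: 4·2 + 9·4 + 9·6 + 2·3 + 4·1 + 5·1 + 3·1 + 2·1 = 118
E: 4·1 + 9·3 + 9·4 + 2·2 + 4·3 + 5·4 + 3·2 + 2·5 = 119
C: 4·5 + 9·1 + 9·3 + 2·4 + 4·4 + 5·5 + 3·3 + 2·4 = 122
B: 4·6 + 9·5 + 9·5 + 2·6 + 4·5 + 5·3 + 3·4 + 2·2 = 177
B has the highest Borda score (177).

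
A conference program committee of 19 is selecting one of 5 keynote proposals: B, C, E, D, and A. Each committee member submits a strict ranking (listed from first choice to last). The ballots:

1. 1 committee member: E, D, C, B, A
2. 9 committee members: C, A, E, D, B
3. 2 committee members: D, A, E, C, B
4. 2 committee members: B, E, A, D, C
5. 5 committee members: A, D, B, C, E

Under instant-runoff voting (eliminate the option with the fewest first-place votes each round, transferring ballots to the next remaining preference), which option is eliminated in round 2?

B

Round 1: B 2, C 9, E 1, D 2, A 5. Eliminate E.
Round 2: B 2, C 9, D 3, A 5. Eliminate B.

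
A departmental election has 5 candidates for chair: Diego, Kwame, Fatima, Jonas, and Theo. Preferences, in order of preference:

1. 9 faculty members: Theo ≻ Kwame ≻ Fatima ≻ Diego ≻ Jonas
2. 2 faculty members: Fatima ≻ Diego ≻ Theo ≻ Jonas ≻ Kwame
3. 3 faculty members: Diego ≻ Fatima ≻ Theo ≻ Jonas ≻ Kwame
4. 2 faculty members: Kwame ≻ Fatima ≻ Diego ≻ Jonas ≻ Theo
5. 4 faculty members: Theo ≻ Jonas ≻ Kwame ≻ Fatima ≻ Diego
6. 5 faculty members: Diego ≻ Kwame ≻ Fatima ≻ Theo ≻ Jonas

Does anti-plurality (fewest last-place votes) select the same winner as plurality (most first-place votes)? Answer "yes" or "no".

no

Anti-plurality — last-place votes: Diego 4, Kwame 5, Fatima 0, Jonas 14, Theo 2. Winner: Fatima.
Plurality — first-place votes: Diego 8, Kwame 2, Fatima 2, Jonas 0, Theo 13. Winner: Theo.
The two methods disagree.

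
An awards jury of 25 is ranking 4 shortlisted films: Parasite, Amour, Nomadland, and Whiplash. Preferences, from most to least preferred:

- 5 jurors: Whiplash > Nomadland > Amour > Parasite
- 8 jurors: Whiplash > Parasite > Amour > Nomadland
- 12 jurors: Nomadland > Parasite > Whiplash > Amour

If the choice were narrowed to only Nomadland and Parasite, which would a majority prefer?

Voters preferring Nomadland to Parasite: 17; preferring Parasite to Nomadland: 8.
Nomadland wins the head-to-head.

Nomadland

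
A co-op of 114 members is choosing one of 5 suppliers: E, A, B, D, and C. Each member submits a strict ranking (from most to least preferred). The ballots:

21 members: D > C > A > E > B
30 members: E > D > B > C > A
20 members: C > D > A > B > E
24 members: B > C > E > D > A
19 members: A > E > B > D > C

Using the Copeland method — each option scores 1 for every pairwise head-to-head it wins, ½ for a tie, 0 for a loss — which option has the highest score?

D

E: beats B and D; loses to A and C → score 2.
A: beats E and B; loses to D and C → score 2.
B: beats C; loses to E, A, and D → score 1.
D: beats A, B, and C; loses to E → score 3.
C: beats E and A; loses to B and D → score 2.
D has the best pairwise record.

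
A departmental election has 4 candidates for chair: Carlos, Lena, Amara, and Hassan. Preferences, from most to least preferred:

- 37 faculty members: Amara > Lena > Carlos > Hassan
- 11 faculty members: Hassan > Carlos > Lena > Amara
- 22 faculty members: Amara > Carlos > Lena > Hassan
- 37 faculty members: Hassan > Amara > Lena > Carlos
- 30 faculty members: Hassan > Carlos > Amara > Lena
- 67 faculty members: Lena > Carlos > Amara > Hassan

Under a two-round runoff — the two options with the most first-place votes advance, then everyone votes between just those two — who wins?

Round 1 first-place votes: Carlos 0, Lena 67, Amara 59, Hassan 78.
Hassan and Lena advance.
Runoff: Hassan is preferred to Lena by 78 voters; Lena by 126.
Lena wins the runoff.

Lena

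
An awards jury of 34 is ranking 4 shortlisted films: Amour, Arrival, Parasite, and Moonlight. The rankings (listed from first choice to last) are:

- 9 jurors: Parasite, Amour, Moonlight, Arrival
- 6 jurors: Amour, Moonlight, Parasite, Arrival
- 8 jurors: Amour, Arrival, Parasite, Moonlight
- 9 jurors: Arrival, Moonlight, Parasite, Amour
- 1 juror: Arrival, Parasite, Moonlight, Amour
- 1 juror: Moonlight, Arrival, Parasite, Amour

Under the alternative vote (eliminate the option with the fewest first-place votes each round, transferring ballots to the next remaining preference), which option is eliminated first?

Round 1: Amour 14, Arrival 10, Parasite 9, Moonlight 1. Eliminate Moonlight.

Moonlight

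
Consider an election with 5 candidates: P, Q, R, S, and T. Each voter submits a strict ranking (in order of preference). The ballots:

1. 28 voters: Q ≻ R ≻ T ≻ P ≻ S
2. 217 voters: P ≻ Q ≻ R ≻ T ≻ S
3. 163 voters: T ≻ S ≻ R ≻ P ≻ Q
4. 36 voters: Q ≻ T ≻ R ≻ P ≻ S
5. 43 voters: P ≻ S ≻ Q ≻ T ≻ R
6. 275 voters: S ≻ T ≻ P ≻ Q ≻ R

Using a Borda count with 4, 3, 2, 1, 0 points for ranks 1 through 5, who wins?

P: 28·1 + 217·4 + 163·1 + 36·1 + 43·4 + 275·2 = 1817
Q: 28·4 + 217·3 + 163·0 + 36·4 + 43·2 + 275·1 = 1268
R: 28·3 + 217·2 + 163·2 + 36·2 + 43·0 + 275·0 = 916
S: 28·0 + 217·0 + 163·3 + 36·0 + 43·3 + 275·4 = 1718
T: 28·2 + 217·1 + 163·4 + 36·3 + 43·1 + 275·3 = 1901
T has the highest Borda score (1901).

T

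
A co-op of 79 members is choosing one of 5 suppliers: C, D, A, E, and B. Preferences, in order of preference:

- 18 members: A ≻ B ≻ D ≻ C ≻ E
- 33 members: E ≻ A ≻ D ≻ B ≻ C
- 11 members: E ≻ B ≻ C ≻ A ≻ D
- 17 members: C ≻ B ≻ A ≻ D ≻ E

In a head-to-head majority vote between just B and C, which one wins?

B

Voters preferring B to C: 62; preferring C to B: 17.
B wins the head-to-head.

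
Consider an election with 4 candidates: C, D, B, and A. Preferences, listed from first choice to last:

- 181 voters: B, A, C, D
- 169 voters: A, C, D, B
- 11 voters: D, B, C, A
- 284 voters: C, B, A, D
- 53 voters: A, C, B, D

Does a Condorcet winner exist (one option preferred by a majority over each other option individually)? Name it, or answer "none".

none

Checking pairwise contests:
A beats C 403–295.
C beats D 687–11.
C beats B 506–192.
B beats A 476–222.
Every option loses at least one head-to-head, so there is no Condorcet winner.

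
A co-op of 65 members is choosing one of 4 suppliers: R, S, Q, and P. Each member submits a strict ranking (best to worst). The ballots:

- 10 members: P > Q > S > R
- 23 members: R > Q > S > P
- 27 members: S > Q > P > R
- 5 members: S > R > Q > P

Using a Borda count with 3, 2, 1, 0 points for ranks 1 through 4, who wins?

S

R: 10·0 + 23·3 + 27·0 + 5·2 = 79
S: 10·1 + 23·1 + 27·3 + 5·3 = 129
Q: 10·2 + 23·2 + 27·2 + 5·1 = 125
P: 10·3 + 23·0 + 27·1 + 5·0 = 57
S has the highest Borda score (129).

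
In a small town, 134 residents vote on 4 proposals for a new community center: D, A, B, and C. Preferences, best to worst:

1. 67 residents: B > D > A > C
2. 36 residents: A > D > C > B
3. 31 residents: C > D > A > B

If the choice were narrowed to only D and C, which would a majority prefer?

Voters preferring D to C: 103; preferring C to D: 31.
D wins the head-to-head.

D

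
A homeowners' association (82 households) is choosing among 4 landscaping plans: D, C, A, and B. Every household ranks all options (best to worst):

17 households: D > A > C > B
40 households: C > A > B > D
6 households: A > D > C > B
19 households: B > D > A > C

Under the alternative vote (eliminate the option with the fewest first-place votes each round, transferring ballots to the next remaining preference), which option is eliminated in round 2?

Round 1: D 17, C 40, A 6, B 19. Eliminate A.
Round 2: D 23, C 40, B 19. Eliminate B.

B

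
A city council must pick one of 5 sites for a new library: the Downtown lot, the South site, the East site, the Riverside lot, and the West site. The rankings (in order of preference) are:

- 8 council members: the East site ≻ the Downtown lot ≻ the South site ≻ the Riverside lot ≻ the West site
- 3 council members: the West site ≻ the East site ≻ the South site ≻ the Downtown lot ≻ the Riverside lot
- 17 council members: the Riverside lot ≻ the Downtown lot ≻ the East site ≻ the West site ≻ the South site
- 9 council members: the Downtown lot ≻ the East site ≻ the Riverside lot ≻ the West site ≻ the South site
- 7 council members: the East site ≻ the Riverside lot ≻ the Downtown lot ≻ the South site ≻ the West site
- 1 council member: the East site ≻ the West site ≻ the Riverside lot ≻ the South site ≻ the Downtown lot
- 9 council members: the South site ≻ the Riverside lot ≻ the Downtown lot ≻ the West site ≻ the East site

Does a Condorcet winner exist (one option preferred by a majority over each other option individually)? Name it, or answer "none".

none

Checking pairwise contests:
the Riverside lot beats the Downtown lot 34–20.
the Downtown lot beats the South site 41–13.
the Downtown lot beats the East site 35–19.
the East site beats the Riverside lot 28–26.
the Downtown lot beats the West site 50–4.
Every option loses at least one head-to-head, so there is no Condorcet winner.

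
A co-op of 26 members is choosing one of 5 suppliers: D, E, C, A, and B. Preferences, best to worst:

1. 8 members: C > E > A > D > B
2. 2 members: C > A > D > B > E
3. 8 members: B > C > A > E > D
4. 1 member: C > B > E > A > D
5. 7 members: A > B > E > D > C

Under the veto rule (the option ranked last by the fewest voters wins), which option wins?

Last-place votes: D 9, E 2, C 7, A 0, B 8.
A is ranked last by the fewest voters, so A wins.

A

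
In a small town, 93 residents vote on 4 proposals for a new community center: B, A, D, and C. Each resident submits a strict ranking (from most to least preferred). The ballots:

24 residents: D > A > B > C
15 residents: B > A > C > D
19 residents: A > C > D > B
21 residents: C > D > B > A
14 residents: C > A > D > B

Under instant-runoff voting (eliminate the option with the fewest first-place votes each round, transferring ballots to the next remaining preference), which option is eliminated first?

Round 1: B 15, A 19, D 24, C 35. Eliminate B.

B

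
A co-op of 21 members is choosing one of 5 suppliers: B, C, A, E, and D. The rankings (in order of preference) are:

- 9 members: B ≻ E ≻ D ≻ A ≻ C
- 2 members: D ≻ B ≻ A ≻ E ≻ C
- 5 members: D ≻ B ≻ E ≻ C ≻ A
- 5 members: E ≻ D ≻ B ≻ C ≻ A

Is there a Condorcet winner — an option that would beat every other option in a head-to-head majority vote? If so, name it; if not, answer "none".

Checking pairwise contests:
D beats B 12–9.
B beats C 21–0.
B beats A 21–0.
B beats E 16–5.
E beats D 14–7.
Every option loses at least one head-to-head, so there is no Condorcet winner.

none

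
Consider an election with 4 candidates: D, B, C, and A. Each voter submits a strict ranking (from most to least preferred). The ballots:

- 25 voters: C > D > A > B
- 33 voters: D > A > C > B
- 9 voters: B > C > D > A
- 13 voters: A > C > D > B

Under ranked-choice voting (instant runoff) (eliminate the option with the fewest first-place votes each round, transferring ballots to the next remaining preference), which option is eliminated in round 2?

Round 1: D 33, B 9, C 25, A 13. Eliminate B.
Round 2: D 33, C 34, A 13. Eliminate A.

A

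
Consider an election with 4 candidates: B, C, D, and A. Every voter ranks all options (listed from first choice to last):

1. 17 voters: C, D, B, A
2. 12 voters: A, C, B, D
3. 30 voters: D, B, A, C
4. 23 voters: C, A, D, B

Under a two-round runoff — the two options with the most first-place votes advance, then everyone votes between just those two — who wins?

Round 1 first-place votes: B 0, C 40, D 30, A 12.
C and D advance.
Runoff: C is preferred to D by 52 voters; D by 30.
C wins the runoff.

C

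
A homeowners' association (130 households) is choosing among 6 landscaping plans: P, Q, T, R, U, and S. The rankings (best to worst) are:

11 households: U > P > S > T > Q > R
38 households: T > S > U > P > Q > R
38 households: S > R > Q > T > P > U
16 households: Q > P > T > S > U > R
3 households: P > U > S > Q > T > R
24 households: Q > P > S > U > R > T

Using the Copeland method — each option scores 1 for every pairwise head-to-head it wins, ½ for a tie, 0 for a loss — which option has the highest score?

S

P: beats R and U; loses to Q, T, and S → score 2.
Q: beats P, T, R, and U; loses to S → score 4.
T: beats P, R, and U; loses to Q and S → score 3.
R: loses to P, Q, T, U, and S → score 0.
U: beats R; loses to P, Q, T, and S → score 1.
S: beats P, Q, T, R, and U → score 5.
S has the best pairwise record.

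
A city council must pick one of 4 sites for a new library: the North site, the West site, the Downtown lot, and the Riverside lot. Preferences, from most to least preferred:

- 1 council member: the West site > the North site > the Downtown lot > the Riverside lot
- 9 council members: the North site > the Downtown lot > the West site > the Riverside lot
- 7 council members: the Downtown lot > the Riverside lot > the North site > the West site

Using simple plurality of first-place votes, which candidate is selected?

First-place votes: the North site 9, the West site 1, the Downtown lot 7, the Riverside lot 0.
the North site has the most first-place votes.

the North site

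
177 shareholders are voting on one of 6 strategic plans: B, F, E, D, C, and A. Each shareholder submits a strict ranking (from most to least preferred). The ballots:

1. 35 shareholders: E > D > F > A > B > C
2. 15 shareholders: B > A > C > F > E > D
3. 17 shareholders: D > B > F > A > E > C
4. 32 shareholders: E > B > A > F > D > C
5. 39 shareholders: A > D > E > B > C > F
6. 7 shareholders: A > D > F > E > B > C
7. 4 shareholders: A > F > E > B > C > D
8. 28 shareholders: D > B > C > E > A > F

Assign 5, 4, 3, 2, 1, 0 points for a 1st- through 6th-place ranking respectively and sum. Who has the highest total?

D

B: 35·1 + 15·5 + 17·4 + 32·4 + 39·2 + 7·1 + 4·2 + 28·4 = 511
F: 35·3 + 15·2 + 17·3 + 32·2 + 39·0 + 7·3 + 4·4 + 28·0 = 287
E: 35·5 + 15·1 + 17·1 + 32·5 + 39·3 + 7·2 + 4·3 + 28·2 = 566
D: 35·4 + 15·0 + 17·5 + 32·1 + 39·4 + 7·4 + 4·0 + 28·5 = 581
C: 35·0 + 15·3 + 17·0 + 32·0 + 39·1 + 7·0 + 4·1 + 28·3 = 172
A: 35·2 + 15·4 + 17·2 + 32·3 + 39·5 + 7·5 + 4·5 + 28·1 = 538
D has the highest Borda score (581).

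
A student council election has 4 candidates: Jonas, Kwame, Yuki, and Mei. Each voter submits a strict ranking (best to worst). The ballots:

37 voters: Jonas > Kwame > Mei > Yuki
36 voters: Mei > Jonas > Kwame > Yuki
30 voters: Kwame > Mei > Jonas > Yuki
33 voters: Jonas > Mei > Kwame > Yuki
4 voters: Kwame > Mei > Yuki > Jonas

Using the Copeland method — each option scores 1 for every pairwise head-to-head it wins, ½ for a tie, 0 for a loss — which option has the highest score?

Jonas: beats Kwame and Yuki; ties Mei → score 2.5.
Kwame: beats Yuki and Mei; loses to Jonas → score 2.
Yuki: loses to Jonas, Kwame, and Mei → score 0.
Mei: beats Yuki; ties Jonas; loses to Kwame → score 1.5.
Jonas has the best pairwise record.

Jonas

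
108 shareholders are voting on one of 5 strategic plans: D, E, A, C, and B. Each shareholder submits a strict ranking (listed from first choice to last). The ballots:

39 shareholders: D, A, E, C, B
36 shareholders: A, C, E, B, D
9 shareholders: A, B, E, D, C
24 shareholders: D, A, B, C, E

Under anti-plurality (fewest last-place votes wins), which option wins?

Last-place votes: D 36, E 24, A 0, C 9, B 39.
A is ranked last by the fewest voters, so A wins.

A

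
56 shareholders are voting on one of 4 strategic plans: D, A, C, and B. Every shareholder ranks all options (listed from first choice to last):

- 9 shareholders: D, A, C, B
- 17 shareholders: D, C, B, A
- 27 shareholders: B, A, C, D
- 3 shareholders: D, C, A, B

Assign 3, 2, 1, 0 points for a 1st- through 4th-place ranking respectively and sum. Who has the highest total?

B

D: 9·3 + 17·3 + 27·0 + 3·3 = 87
A: 9·2 + 17·0 + 27·2 + 3·1 = 75
C: 9·1 + 17·2 + 27·1 + 3·2 = 76
B: 9·0 + 17·1 + 27·3 + 3·0 = 98
B has the highest Borda score (98).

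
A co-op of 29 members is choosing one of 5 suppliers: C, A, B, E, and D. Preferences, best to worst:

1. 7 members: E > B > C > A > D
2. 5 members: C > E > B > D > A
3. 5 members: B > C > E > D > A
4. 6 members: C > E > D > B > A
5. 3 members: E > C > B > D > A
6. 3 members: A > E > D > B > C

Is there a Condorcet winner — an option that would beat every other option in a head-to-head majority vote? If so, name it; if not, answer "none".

none

Checking pairwise contests:
B beats C 15–14.
C beats A 26–3.
E beats B 24–5.
C beats E 16–13.
C beats D 26–3.
Every option loses at least one head-to-head, so there is no Condorcet winner.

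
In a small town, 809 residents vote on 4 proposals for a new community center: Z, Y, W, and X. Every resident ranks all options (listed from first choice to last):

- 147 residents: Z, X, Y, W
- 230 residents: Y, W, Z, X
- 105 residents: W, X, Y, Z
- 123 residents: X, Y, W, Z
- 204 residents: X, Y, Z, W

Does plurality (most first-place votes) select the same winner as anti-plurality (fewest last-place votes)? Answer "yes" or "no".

no

Plurality — first-place votes: Z 147, Y 230, W 105, X 327. Winner: X.
Anti-plurality — last-place votes: Z 228, Y 0, W 351, X 230. Winner: Y.
The two methods disagree.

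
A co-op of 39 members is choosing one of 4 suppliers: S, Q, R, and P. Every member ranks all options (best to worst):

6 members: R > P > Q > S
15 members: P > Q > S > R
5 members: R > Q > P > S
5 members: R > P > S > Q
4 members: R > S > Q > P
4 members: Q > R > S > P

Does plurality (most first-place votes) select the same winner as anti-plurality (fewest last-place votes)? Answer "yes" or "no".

no

Plurality — first-place votes: S 0, Q 4, R 20, P 15. Winner: R.
Anti-plurality — last-place votes: S 11, Q 5, R 15, P 8. Winner: Q.
The two methods disagree.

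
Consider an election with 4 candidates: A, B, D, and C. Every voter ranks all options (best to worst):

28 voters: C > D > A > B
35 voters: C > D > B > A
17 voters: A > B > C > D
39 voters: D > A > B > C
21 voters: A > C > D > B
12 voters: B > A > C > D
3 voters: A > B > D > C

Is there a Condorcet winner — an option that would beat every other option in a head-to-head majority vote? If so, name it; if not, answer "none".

none

Checking pairwise contests:
D beats A 102–53.
A beats B 108–47.
C beats D 113–42.
A beats C 92–63.
Every option loses at least one head-to-head, so there is no Condorcet winner.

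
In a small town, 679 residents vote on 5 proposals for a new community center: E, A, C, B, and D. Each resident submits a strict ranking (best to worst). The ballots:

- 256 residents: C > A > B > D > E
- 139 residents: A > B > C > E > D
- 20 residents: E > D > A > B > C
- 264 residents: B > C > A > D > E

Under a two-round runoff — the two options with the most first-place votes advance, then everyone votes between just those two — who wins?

Round 1 first-place votes: E 20, A 139, C 256, B 264, D 0.
B and C advance.
Runoff: B is preferred to C by 423 voters; C by 256.
B wins the runoff.

B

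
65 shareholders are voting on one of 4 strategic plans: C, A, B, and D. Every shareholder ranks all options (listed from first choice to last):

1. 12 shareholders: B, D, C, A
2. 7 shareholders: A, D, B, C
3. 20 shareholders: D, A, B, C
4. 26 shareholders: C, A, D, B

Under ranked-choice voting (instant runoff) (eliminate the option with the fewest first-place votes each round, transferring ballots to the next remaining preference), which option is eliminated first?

Round 1: C 26, A 7, B 12, D 20. Eliminate A.

A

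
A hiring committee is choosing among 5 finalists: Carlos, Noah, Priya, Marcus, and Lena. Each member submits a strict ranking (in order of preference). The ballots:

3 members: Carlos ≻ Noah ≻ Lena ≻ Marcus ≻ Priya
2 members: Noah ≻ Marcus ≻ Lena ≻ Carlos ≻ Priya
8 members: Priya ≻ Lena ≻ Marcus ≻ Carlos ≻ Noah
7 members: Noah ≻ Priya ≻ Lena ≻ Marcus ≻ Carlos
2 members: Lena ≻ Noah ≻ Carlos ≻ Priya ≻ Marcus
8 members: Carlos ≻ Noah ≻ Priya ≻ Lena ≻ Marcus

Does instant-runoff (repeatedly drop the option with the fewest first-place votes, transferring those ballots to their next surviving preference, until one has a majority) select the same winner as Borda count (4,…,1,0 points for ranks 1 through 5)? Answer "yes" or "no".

no

Instant-runoff — R1 Carlos 11, Noah 9, Priya 8, Marcus 0, Lena 2 (Marcus out); R2 Carlos 11, Noah 9, Priya 8, Lena 2 (Lena out); R3 Carlos 11, Noah 11, Priya 8 (Priya out); R4 Carlos 19, Noah 11 (Carlos winner). Winner: Carlos.
Borda — scores: Carlos 58, Noah 75, Priya 71, Marcus 32, Lena 64. Winner: Noah.
The two methods disagree.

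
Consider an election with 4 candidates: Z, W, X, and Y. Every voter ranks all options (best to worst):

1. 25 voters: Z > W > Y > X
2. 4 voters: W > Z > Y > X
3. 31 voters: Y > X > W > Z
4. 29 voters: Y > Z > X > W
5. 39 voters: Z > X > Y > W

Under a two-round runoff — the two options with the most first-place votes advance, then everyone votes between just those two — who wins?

Z

Round 1 first-place votes: Z 64, W 4, X 0, Y 60.
Z and Y advance.
Runoff: Z is preferred to Y by 68 voters; Y by 60.
Z wins the runoff.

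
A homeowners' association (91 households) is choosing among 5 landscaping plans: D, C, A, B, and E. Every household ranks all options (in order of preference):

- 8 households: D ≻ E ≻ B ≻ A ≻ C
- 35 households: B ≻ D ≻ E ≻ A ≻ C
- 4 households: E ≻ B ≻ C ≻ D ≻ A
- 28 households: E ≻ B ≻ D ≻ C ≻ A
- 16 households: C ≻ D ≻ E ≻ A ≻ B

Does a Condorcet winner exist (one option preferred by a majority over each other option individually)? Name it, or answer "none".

none

Checking pairwise contests:
B beats D 67–24.
D beats C 71–20.
D beats A 91–0.
E beats B 56–35.
D beats E 59–32.
Every option loses at least one head-to-head, so there is no Condorcet winner.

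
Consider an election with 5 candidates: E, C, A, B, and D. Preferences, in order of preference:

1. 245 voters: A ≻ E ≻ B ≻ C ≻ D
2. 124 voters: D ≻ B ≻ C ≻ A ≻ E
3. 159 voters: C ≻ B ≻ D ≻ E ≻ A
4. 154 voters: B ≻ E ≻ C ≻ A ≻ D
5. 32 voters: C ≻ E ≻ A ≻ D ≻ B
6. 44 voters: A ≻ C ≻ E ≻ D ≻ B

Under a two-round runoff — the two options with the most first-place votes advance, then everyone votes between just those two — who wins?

C

Round 1 first-place votes: E 0, C 191, A 289, B 154, D 124.
A and C advance.
Runoff: A is preferred to C by 289 voters; C by 469.
C wins the runoff.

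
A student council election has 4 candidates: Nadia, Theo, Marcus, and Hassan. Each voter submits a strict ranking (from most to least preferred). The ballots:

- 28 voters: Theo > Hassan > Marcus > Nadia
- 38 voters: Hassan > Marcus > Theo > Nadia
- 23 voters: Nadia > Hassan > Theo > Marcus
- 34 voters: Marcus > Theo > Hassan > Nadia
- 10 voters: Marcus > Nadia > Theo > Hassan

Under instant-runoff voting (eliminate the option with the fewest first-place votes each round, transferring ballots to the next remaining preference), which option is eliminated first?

Round 1: Nadia 23, Theo 28, Marcus 44, Hassan 38. Eliminate Nadia.

Nadia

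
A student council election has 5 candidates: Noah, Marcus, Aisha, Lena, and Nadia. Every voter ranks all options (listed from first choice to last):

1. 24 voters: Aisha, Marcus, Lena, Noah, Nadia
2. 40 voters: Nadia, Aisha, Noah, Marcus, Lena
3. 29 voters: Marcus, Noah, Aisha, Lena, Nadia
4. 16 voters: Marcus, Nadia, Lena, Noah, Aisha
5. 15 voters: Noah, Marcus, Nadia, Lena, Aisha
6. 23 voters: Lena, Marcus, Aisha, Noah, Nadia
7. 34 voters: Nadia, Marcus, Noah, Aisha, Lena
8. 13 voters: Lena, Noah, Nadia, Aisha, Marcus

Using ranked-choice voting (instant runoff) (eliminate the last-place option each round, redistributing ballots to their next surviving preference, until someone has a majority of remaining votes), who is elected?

Round 1: Noah 15, Marcus 45, Aisha 24, Lena 36, Nadia 74. Eliminate Noah.
Round 2: Marcus 60, Aisha 24, Lena 36, Nadia 74. Eliminate Aisha.
Round 3: Marcus 84, Lena 36, Nadia 74. Eliminate Lena.
Round 4: Marcus 107, Nadia 87. Marcus has a majority.

Marcus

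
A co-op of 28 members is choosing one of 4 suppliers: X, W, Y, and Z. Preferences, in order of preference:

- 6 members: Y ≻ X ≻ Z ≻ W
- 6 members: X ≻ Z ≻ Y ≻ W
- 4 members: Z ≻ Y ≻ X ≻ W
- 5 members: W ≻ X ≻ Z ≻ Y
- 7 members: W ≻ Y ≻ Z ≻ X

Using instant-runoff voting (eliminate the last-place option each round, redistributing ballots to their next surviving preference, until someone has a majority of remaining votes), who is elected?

Y

Round 1: X 6, W 12, Y 6, Z 4. Eliminate Z.
Round 2: X 6, W 12, Y 10. Eliminate X.
Round 3: W 12, Y 16. Y has a majority.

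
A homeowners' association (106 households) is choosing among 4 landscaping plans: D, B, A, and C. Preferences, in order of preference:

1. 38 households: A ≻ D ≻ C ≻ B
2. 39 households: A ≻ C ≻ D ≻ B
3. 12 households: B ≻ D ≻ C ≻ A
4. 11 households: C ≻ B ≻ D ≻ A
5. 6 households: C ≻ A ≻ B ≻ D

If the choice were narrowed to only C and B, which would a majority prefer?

Voters preferring C to B: 94; preferring B to C: 12.
C wins the head-to-head.

C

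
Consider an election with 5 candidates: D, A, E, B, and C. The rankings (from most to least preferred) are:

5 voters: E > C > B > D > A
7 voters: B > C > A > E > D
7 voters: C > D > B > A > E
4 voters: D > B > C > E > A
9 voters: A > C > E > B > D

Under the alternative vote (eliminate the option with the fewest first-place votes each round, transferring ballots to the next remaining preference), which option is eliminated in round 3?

A

Round 1: D 4, A 9, E 5, B 7, C 7. Eliminate D.
Round 2: A 9, E 5, B 11, C 7. Eliminate E.
Round 3: A 9, B 11, C 12. Eliminate A.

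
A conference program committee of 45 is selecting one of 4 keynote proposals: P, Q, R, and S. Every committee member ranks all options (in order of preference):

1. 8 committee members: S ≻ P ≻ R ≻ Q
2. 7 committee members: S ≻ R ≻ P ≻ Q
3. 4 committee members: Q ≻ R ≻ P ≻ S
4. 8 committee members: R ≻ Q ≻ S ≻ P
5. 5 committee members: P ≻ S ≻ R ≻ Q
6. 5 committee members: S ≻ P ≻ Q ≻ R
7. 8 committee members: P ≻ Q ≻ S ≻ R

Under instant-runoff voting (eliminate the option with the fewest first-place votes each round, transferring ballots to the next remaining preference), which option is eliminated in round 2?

R

Round 1: P 13, Q 4, R 8, S 20. Eliminate Q.
Round 2: P 13, R 12, S 20. Eliminate R.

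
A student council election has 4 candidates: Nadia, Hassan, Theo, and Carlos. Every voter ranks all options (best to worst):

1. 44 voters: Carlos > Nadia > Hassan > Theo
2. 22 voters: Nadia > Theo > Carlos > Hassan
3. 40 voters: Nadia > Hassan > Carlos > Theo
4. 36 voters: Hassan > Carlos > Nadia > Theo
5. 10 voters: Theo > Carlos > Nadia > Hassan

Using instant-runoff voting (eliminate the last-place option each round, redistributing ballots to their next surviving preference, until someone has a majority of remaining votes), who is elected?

Carlos

Round 1: Nadia 62, Hassan 36, Theo 10, Carlos 44. Eliminate Theo.
Round 2: Nadia 62, Hassan 36, Carlos 54. Eliminate Hassan.
Round 3: Nadia 62, Carlos 90. Carlos has a majority.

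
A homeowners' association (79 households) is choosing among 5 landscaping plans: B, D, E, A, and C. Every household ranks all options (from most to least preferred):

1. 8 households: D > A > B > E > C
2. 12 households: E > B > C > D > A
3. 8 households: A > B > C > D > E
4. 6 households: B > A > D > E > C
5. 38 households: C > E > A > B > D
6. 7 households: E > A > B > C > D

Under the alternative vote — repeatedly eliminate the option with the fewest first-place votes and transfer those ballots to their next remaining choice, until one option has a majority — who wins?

C

Round 1: B 6, D 8, E 19, A 8, C 38. Eliminate B.
Round 2: D 8, E 19, A 14, C 38. Eliminate D.
Round 3: E 19, A 22, C 38. Eliminate E.
Round 4: A 29, C 50. C has a majority.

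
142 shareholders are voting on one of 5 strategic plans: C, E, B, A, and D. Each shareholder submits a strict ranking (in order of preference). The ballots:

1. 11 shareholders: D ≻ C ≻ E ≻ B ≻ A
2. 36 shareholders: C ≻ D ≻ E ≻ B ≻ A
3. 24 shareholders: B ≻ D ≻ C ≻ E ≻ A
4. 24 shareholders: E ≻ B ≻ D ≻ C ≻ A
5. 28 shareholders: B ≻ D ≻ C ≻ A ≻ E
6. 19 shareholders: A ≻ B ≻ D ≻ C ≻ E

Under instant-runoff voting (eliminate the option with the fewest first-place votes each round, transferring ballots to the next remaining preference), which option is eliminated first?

D

Round 1: C 36, E 24, B 52, A 19, D 11. Eliminate D.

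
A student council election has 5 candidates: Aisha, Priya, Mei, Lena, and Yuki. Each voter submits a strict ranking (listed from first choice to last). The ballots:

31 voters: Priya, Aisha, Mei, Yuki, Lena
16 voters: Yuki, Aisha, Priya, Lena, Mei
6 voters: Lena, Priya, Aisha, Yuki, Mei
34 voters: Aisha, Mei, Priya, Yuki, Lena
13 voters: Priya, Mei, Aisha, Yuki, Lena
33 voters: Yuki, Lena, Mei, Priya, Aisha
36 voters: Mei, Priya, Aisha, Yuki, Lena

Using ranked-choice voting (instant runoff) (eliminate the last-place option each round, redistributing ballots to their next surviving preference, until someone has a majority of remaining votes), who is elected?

Round 1: Aisha 34, Priya 44, Mei 36, Lena 6, Yuki 49. Eliminate Lena.
Round 2: Aisha 34, Priya 50, Mei 36, Yuki 49. Eliminate Aisha.
Round 3: Priya 50, Mei 70, Yuki 49. Eliminate Yuki.
Round 4: Priya 66, Mei 103. Mei has a majority.

Mei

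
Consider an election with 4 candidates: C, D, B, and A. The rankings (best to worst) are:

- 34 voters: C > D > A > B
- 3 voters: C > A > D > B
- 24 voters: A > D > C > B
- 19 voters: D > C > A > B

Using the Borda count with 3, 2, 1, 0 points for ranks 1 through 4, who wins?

D

C: 34·3 + 3·3 + 24·1 + 19·2 = 173
D: 34·2 + 3·1 + 24·2 + 19·3 = 176
B: 34·0 + 3·0 + 24·0 + 19·0 = 0
A: 34·1 + 3·2 + 24·3 + 19·1 = 131
D has the highest Borda score (176).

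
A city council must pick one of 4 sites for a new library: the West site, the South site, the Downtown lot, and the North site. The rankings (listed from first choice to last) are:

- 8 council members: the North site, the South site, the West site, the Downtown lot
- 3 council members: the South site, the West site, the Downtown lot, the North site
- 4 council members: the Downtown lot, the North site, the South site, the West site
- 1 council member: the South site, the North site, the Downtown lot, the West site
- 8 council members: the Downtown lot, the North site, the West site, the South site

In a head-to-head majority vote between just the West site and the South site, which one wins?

Voters preferring the West site to the South site: 8; preferring the South site to the West site: 16.
the South site wins the head-to-head.

the South site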